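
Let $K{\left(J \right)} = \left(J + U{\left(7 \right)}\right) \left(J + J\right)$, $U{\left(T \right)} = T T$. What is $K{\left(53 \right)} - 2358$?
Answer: $8454$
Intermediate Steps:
$U{\left(T \right)} = T^{2}$
$K{\left(J \right)} = 2 J \left(49 + J\right)$ ($K{\left(J \right)} = \left(J + 7^{2}\right) \left(J + J\right) = \left(J + 49\right) 2 J = \left(49 + J\right) 2 J = 2 J \left(49 + J\right)$)
$K{\left(53 \right)} - 2358 = 2 \cdot 53 \left(49 + 53\right) - 2358 = 2 \cdot 53 \cdot 102 - 2358 = 10812 - 2358 = 8454$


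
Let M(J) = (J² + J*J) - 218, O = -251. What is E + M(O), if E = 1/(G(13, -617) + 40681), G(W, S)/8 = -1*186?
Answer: 4929852313/39193 ≈ 1.2578e+5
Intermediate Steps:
G(W, S) = -1488 (G(W, S) = 8*(-1*186) = 8*(-186) = -1488)
M(J) = -218 + 2*J² (M(J) = (J² + J²) - 218 = 2*J² - 218 = -218 + 2*J²)
E = 1/39193 (E = 1/(-1488 + 40681) = 1/39193 ≈ 2.5515e-5)
E + M(O) = 1/39193 + (-218 + 2*(-251)²) = 1/39193 + (-218 + 2*63001) = 1/39193 + (-218 + 126002) = 1/39193 + 125784 = 4929852313/39193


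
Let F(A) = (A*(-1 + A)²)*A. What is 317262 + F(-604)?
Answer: 133532093662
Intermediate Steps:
F(A) = A²*(-1 + A)²
317262 + F(-604) = 317262 + (-604)²*(-1 - 604)² = 317262 + 364816*(-605)² = 317262 + 364816*366025 = 317262 + 133531776400 = 133532093662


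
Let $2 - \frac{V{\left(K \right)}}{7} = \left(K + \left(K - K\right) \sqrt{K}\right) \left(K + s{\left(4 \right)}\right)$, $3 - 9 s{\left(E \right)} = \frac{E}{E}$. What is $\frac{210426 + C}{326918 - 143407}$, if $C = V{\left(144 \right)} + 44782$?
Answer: $\frac{109846}{183511} \approx 0.59858$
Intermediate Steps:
$s{\left(E \right)} = \frac{2}{9}$ ($s{\left(E \right)} = \frac{1}{3} - \frac{E \frac{1}{E}}{9} = \frac{1}{3} - \frac{1}{9} = \frac{2}{9}$)
$V{\left(K \right)} = 14 - 7 K \left(\frac{2}{9} + K\right)$ ($V{\left(K \right)} = 14 - 7 \left(K + \left(K - K\right) \sqrt{K}\right) \left(K + \frac{2}{9}\right) = 14 - 7 \left(K + 0 \sqrt{K}\right) \left(\frac{2}{9} + K\right) = 14 - 7 \left(K + 0\right) \left(\frac{2}{9} + K\right) = 14 - 7 K \left(\frac{2}{9} + K\right)$)
$C = -100580$ ($C = \left(14 - 7 \cdot 144^{2} - 224\right) + 44782 = \left(14 - 145152 - 224\right) + 44782 = -145362 + 44782 = -100580$)
$\frac{210426 + C}{326918 - 143407} = \frac{210426 - 100580}{326918 - 143407} = \frac{109846}{183511}$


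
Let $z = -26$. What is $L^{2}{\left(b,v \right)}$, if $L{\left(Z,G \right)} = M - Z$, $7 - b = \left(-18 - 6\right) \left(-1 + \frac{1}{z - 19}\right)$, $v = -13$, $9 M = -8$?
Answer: $\frac{561001}{2025} \approx 277.04$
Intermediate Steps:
$M = - \frac{8}{9}$ ($M = \frac{1}{9} \left(-8\right) = - \frac{8}{9} \approx -0.88889$)
$b = - \frac{263}{15}$ ($b = 7 - \left(-18 - 6\right) \left(-1 + \frac{1}{-26 - 19}\right) = 7 - \left(-18 + \left(-10 + 4\right)\right) \left(-1 + \frac{1}{-45}\right) = 7 - \left(-18 - 6\right) \left(-1 - \frac{1}{45}\right) = 7 - \left(-24\right) \left(- \frac{46}{45}\right) = 7 - \frac{368}{15} = - \frac{263}{15} \approx -17.533$)
$L{\left(Z,G \right)} = - \frac{8}{9} - Z$
$L^{2}{\left(b,v \right)} = \left(- \frac{8}{9} - - \frac{263}{15}\right)^{2} = \left(- \frac{8}{9} + \frac{263}{15}\right)^{2} = \left(\frac{749}{45}\right)^{2} = \frac{561001}{2025}$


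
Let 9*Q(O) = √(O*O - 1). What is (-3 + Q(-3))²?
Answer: 737/81 - 4*√2/3 ≈ 7.2132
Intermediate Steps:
Q(O) = √(-1 + O²)/9 (Q(O) = √(O*O - 1)/9 = √(O² - 1)/9 = √(-1 + O²)/9)
(-3 + Q(-3))² = (-3 + √(-1 + (-3)²)/9)² = (-3 + √(-1 + 9)/9)² = (-3 + √8/9)² = (-3 + (2*√2)/9)² = (-3 + 2*√2/9)²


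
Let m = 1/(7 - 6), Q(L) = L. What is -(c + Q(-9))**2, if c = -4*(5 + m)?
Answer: -1089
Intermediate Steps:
m = 1 (m = 1/1 = 1)
c = -24 (c = -4*(5 + 1) = -4*6 = -24)
-(c + Q(-9))**2 = -(-24 - 9)**2 = -1*(-33)**2 = -1*1089 = -1089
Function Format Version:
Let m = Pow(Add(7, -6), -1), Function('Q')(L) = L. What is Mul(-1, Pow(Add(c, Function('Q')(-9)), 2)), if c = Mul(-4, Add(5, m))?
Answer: -1089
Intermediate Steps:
m = 1 (m = Pow(1, -1) = 1)
c = -24 (c = Mul(-4, Add(5, 1)) = Mul(-4, 6) = -24)
Mul(-1, Pow(Add(c, Function('Q')(-9)), 2)) = Mul(-1, Pow(Add(-24, -9), 2)) = Mul(-1, Pow(-33, 2)) = Mul(-1, 1089) = -1089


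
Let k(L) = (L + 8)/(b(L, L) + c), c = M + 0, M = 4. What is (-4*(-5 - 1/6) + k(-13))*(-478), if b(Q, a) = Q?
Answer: -91298/9 ≈ -10144.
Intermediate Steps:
c = 4 (c = 4 + 0 = 4)
k(L) = (8 + L)/(4 + L) (k(L) = (L + 8)/(L + 4) = (8 + L)/(4 + L))
(-4*(-5 - 1/6) + k(-13))*(-478) = (-4*(-5 - 1/6) + (8 - 13)/(4 - 13))*(-478) = (-4*(-5 - 1*⅙) - 5/(-9))*(-478) = (-4*(-5 - ⅙) - ⅑*(-5))*(-478) = (-4*(-31/6) + 5/9)*(-478) = (62/3 + 5/9)*(-478) = (191/9)*(-478) = -91298/9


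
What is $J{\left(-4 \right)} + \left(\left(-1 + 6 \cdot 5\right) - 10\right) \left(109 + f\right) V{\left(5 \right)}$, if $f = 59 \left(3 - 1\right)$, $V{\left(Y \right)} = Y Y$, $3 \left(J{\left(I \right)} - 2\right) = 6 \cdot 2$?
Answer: $107831$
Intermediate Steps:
$J{\left(I \right)} = 6$ ($J{\left(I \right)} = 2 + \frac{6 \cdot 2}{3} = 2 + \frac{1}{3} \cdot 12 = 2 + 4 = 6$)
$V{\left(Y \right)} = Y^{2}$
$f = 118$ ($f = 59 \cdot 2 = 118$)
$J{\left(-4 \right)} + \left(\left(-1 + 6 \cdot 5\right) - 10\right) \left(109 + f\right) V{\left(5 \right)} = 6 + \left(\left(-1 + 6 \cdot 5\right) - 10\right) \left(109 + 118\right) 5^{2} = 6 + \left(\left(-1 + 30\right) - 10\right) 227 \cdot 25 = 6 + \left(29 - 10\right) 227 \cdot 25 = 6 + 19 \cdot 227 \cdot 25 = 6 + 4313 \cdot 25 = 6 + 107825 = 107831$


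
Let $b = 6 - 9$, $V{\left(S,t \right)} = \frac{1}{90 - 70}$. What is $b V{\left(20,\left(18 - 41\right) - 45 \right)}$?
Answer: $- \frac{3}{20} \approx -0.15$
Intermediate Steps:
$V{\left(S,t \right)} = \frac{1}{20}$
$b = -3$
$b V{\left(20,\left(18 - 41\right) - 45 \right)} = \left(-3\right) \frac{1}{20} = - \frac{3}{20}$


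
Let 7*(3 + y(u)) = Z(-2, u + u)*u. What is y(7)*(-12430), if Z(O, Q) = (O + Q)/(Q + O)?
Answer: 24860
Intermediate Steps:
Z(O, Q) = 1 (Z(O, Q) = (O + Q)/(O + Q) = 1)
y(u) = -3 + u/7 (y(u) = -3 + (1*u)/7 = -3 + u/7)
y(7)*(-12430) = (-3 + (1/7)*7)*(-12430) = (-3 + 1)*(-12430) = -2*(-12430) = 24860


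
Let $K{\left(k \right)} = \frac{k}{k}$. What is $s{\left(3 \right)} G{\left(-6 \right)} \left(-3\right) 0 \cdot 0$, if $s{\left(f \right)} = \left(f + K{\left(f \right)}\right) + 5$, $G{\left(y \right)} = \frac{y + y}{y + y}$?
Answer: $0$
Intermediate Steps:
$G{\left(y \right)} = 1$ ($G{\left(y \right)} = \frac{2 y}{2 y} = 2 y \frac{1}{2 y} = 1$)
$K{\left(k \right)} = 1$
$s{\left(f \right)} = 6 + f$ ($s{\left(f \right)} = \left(f + 1\right) + 5 = \left(1 + f\right) + 5 = 6 + f$)
$s{\left(3 \right)} G{\left(-6 \right)} \left(-3\right) 0 \cdot 0 = \left(6 + 3\right) 1 \left(-3\right) 0 \cdot 0 = 9 \cdot 1 \cdot 0 \cdot 0 = 9 \cdot 0 = 0$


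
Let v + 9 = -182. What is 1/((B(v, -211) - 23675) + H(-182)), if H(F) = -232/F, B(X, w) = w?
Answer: -91/2173510 ≈ -4.1868e-5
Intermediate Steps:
v = -191 (v = -9 - 182 = -191)
1/((B(v, -211) - 23675) + H(-182)) = 1/((-211 - 23675) - 232/(-182)) = 1/(-23886 - 232*(-1/182)) = 1/(-23886 + 116/91) = 1/(-2173510/91) = -91/2173510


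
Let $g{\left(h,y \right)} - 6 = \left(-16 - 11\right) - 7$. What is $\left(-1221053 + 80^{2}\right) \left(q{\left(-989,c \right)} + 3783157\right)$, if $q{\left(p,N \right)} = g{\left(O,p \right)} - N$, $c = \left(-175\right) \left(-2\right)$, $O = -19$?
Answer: $-4594763860687$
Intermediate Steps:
$c = 350$
$g{\left(h,y \right)} = -28$ ($g{\left(h,y \right)} = 6 - 34 = -28$)
$q{\left(p,N \right)} = -28 - N$
$\left(-1221053 + 80^{2}\right) \left(q{\left(-989,c \right)} + 3783157\right) = \left(-1221053 + 80^{2}\right) \left(\left(-28 - 350\right) + 3783157\right) = \left(-1221053 + 6400\right) \left(\left(-28 - 350\right) + 3783157\right) = - 1214653 \left(-378 + 3783157\right) = \left(-1214653\right) 3782779 = -4594763860687$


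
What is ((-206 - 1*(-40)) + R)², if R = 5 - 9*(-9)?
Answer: 6400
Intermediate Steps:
R = 86 (R = 5 + 81 = 86)
((-206 - 1*(-40)) + R)² = ((-206 - 1*(-40)) + 86)² = ((-206 + 40) + 86)² = (-166 + 86)² = (-80)² = 6400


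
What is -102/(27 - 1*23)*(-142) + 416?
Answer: 4037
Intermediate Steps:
-102/(27 - 1*23)*(-142) + 416 = -102/(27 - 23)*(-142) + 416 = -102/4*(-142) + 416 = -102*1/4*(-142) + 416 = -51/2*(-142) + 416 = 3621 + 416 = 4037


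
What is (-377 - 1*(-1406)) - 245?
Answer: 784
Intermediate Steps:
(-377 - 1*(-1406)) - 245 = (-377 + 1406) - 245 = 1029 - 245 = 784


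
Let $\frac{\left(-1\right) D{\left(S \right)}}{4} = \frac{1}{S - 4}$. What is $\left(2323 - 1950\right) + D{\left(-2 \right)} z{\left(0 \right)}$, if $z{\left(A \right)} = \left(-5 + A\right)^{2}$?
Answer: $\frac{1169}{3} \approx 389.67$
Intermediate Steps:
$D{\left(S \right)} = - \frac{4}{-4 + S}$ ($D{\left(S \right)} = - \frac{4}{S - 4} = - \frac{4}{-4 + S}$)
$\left(2323 - 1950\right) + D{\left(-2 \right)} z{\left(0 \right)} = \left(2323 - 1950\right) + - \frac{4}{-4 - 2} \left(-5 + 0\right)^{2} = 373 + - \frac{4}{-6} \left(-5\right)^{2} = 373 + \left(-4\right) \left(- \frac{1}{6}\right) 25 = 373 + \frac{2}{3} \cdot 25 = 373 + \frac{50}{3} = \frac{1169}{3}$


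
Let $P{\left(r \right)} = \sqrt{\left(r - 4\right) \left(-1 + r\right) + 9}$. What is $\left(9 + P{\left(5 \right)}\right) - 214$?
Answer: $-205 + \sqrt{13} \approx -201.39$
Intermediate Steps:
$P{\left(r \right)} = \sqrt{9 + \left(-1 + r\right) \left(-4 + r\right)}$ ($P{\left(r \right)} = \sqrt{\left(-4 + r\right) \left(-1 + r\right) + 9} = \sqrt{\left(-1 + r\right) \left(-4 + r\right) + 9} = \sqrt{9 + \left(-1 + r\right) \left(-4 + r\right)}$)
$\left(9 + P{\left(5 \right)}\right) - 214 = \left(9 + \sqrt{13 + 5^{2} - 25}\right) - 214 = \left(9 + \sqrt{13 + 25 - 25}\right) - 214 = \left(9 + \sqrt{13}\right) - 214 = -205 + \sqrt{13}$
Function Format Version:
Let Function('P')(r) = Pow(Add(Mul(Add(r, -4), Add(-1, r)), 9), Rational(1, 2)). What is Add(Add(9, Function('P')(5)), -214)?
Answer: Add(-205, Pow(13, Rational(1, 2))) ≈ -201.39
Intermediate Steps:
Function('P')(r) = Pow(Add(9, Mul(Add(-1, r), Add(-4, r))), Rational(1, 2)) (Function('P')(r) = Pow(Add(Mul(Add(-4, r), Add(-1, r)), 9), Rational(1, 2)) = Pow(Add(Mul(Add(-1, r), Add(-4, r)), 9), Rational(1, 2)) = Pow(Add(9, Mul(Add(-1, r), Add(-4, r))), Rational(1, 2)))
Add(Add(9, Function('P')(5)), -214) = Add(Add(9, Pow(Add(13, Pow(5, 2), Mul(-5, 5)), Rational(1, 2))), -214) = Add(Add(9, Pow(Add(13, 25, -25), Rational(1, 2))), -214) = Add(Add(9, Pow(13, Rational(1, 2))), -214) = Add(-205, Pow(13, Rational(1, 2)))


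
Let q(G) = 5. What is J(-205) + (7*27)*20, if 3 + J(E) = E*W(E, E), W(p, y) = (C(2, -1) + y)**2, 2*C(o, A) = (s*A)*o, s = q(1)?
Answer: -9036723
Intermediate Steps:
s = 5
C(o, A) = 5*A*o/2 (C(o, A) = ((5*A)*o)/2 = (5*A*o)/2 = 5*A*o/2)
W(p, y) = (-5 + y)**2 (W(p, y) = ((5/2)*(-1)*2 + y)**2 = (-5 + y)**2)
J(E) = -3 + E*(-5 + E)**2
J(-205) + (7*27)*20 = (-3 - 205*(-5 - 205)**2) + (7*27)*20 = (-3 - 205*(-210)**2) + 189*20 = (-3 - 205*44100) + 3780 = (-3 - 9040500) + 3780 = -9040503 + 3780 = -9036723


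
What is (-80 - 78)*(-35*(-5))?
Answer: -27650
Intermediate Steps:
(-80 - 78)*(-35*(-5)) = -158*175 = -27650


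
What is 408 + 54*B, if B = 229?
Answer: 12774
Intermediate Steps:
408 + 54*B = 408 + 54*229 = 408 + 12366 = 12774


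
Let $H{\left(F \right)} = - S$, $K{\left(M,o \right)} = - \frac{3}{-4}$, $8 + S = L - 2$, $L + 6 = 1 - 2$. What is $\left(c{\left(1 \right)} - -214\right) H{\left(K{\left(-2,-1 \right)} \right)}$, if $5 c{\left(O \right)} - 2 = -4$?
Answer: $\frac{18156}{5} \approx 3631.2$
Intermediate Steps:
$c{\left(O \right)} = - \frac{2}{5}$ ($c{\left(O \right)} = \frac{2}{5} + \frac{1}{5} \left(-4\right) = \frac{2}{5} - \frac{4}{5} = - \frac{2}{5}$)
$L = -7$ ($L = -6 + \left(1 - 2\right) = -6 - 1 = -7$)
$S = -17$ ($S = -8 - 9 = -17$)
$K{\left(M,o \right)} = \frac{3}{4}$ ($K{\left(M,o \right)} = \left(-3\right) \left(- \frac{1}{4}\right) = \frac{3}{4}$)
$H{\left(F \right)} = 17$ ($H{\left(F \right)} = \left(-1\right) \left(-17\right) = 17$)
$\left(c{\left(1 \right)} - -214\right) H{\left(K{\left(-2,-1 \right)} \right)} = \left(- \frac{2}{5} - -214\right) 17 = \left(- \frac{2}{5} + 214\right) 17 = \frac{1068}{5} \cdot 17 = \frac{18156}{5}$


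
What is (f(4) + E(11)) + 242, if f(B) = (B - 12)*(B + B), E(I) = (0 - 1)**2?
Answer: 179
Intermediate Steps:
E(I) = 1 (E(I) = (-1)**2 = 1)
f(B) = 2*B*(-12 + B) (f(B) = (-12 + B)*(2*B) = 2*B*(-12 + B))
(f(4) + E(11)) + 242 = (2*4*(-12 + 4) + 1) + 242 = (2*4*(-8) + 1) + 242 = (-64 + 1) + 242 = -63 + 242 = 179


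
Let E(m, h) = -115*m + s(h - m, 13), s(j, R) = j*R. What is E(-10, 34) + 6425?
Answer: 8147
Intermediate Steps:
s(j, R) = R*j
E(m, h) = -128*m + 13*h (E(m, h) = -115*m + 13*(h - m) = -115*m + (-13*m + 13*h) = -128*m + 13*h)
E(-10, 34) + 6425 = (-128*(-10) + 13*34) + 6425 = (1280 + 442) + 6425 = 1722 + 6425 = 8147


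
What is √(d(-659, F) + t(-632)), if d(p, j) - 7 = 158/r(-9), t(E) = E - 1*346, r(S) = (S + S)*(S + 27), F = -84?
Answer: I*√314762/18 ≈ 31.169*I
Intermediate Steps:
r(S) = 2*S*(27 + S) (r(S) = (2*S)*(27 + S) = 2*S*(27 + S))
t(E) = -346 + E (t(E) = E - 346 = -346 + E)
d(p, j) = 1055/162 (d(p, j) = 7 + 158/((2*(-9)*(27 - 9))) = 7 + 158/((2*(-9)*18)) = 7 + 158/(-324) = 7 + 158*(-1/324) = 7 - 79/162 = 1055/162)
√(d(-659, F) + t(-632)) = √(1055/162 + (-346 - 632)) = √(1055/162 - 978) = √(-157381/162) = I*√314762/18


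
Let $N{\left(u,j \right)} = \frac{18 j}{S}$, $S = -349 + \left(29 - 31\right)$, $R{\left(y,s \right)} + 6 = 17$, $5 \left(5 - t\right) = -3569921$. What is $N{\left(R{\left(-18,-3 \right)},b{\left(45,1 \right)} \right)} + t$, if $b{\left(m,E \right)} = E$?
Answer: $\frac{139227884}{195} \approx 7.1399 \cdot 10^{5}$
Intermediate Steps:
$t = \frac{3569946}{5}$ ($t = 5 - - \frac{3569921}{5} = 5 + \frac{3569921}{5} = \frac{3569946}{5} \approx 7.1399 \cdot 10^{5}$)
$R{\left(y,s \right)} = 11$ ($R{\left(y,s \right)} = -6 + 17 = 11$)
$S = -351$ ($S = -349 + \left(29 - 31\right) = -349 - 2 = -351$)
$N{\left(u,j \right)} = - \frac{2 j}{39}$ ($N{\left(u,j \right)} = \frac{18 j}{-351} = 18 j \left(- \frac{1}{351}\right) = - \frac{2 j}{39}$)
$N{\left(R{\left(-18,-3 \right)},b{\left(45,1 \right)} \right)} + t = \left(- \frac{2}{39}\right) 1 + \frac{3569946}{5} = - \frac{2}{39} + \frac{3569946}{5} = \frac{139227884}{195}$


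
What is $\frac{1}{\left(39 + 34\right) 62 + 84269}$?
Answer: $\frac{1}{88795} \approx 1.1262 \cdot 10^{-5}$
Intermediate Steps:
$\frac{1}{\left(39 + 34\right) 62 + 84269} = \frac{1}{73 \cdot 62 + 84269} = \frac{1}{4526 + 84269} = \frac{1}{88795}$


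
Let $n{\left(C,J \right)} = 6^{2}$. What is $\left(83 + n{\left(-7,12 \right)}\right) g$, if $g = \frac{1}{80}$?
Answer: $\frac{119}{80} \approx 1.4875$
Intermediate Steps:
$g = \frac{1}{80} \approx 0.0125$
$n{\left(C,J \right)} = 36$
$\left(83 + n{\left(-7,12 \right)}\right) g = \left(83 + 36\right) \frac{1}{80} = 119 \cdot \frac{1}{80} = \frac{119}{80}$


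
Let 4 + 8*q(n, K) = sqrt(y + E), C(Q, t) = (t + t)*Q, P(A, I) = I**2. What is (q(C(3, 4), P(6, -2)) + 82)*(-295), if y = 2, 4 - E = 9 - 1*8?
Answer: -48085/2 - 295*sqrt(5)/8 ≈ -24125.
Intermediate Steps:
E = 3 (E = 4 - (9 - 1*8) = 4 - (9 - 8) = 4 - 1*1 = 4 - 1 = 3)
C(Q, t) = 2*Q*t (C(Q, t) = (2*t)*Q = 2*Q*t)
q(n, K) = -1/2 + sqrt(5)/8 (q(n, K) = -1/2 + sqrt(2 + 3)/8 = -1/2 + sqrt(5)/8)
(q(C(3, 4), P(6, -2)) + 82)*(-295) = ((-1/2 + sqrt(5)/8) + 82)*(-295) = (163/2 + sqrt(5)/8)*(-295) = -48085/2 - 295*sqrt(5)/8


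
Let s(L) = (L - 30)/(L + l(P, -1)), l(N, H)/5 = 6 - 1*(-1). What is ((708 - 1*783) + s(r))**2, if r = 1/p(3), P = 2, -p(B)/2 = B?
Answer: 251412736/43681 ≈ 5755.7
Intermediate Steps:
p(B) = -2*B
l(N, H) = 35 (l(N, H) = 5*(6 - 1*(-1)) = 5*(6 + 1) = 5*7 = 35)
r = -1/6 (r = 1/(-2*3) = 1/(-6) = -1/6 ≈ -0.16667)
s(L) = (-30 + L)/(35 + L) (s(L) = (L - 30)/(L + 35) = (-30 + L)/(35 + L))
((708 - 1*783) + s(r))**2 = ((708 - 1*783) + (-30 - 1/6)/(35 - 1/6))**2 = ((708 - 783) - 181/6/(209/6))**2 = (-75 + (6/209)*(-181/6))**2 = (-75 - 181/209)**2 = (-15856/209)**2 = 251412736/43681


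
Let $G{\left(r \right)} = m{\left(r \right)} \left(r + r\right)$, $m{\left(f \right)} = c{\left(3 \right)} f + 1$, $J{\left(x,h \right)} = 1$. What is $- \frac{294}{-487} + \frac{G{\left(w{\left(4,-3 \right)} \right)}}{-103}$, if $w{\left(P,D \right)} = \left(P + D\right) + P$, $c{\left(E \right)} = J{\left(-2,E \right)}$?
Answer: $\frac{1062}{50161} \approx 0.021172$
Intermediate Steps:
$c{\left(E \right)} = 1$
$m{\left(f \right)} = 1 + f$ ($m{\left(f \right)} = 1 f + 1 = f + 1 = 1 + f$)
$w{\left(P,D \right)} = D + 2 P$ ($w{\left(P,D \right)} = \left(D + P\right) + P = D + 2 P$)
$G{\left(r \right)} = 2 r \left(1 + r\right)$ ($G{\left(r \right)} = \left(1 + r\right) \left(r + r\right) = \left(1 + r\right) 2 r = 2 r \left(1 + r\right)$)
$- \frac{294}{-487} + \frac{G{\left(w{\left(4,-3 \right)} \right)}}{-103} = - \frac{294}{-487} + \frac{2 \left(-3 + 2 \cdot 4\right) \left(1 + \left(-3 + 2 \cdot 4\right)\right)}{-103} = \left(-294\right) \left(- \frac{1}{487}\right) + 2 \left(-3 + 8\right) \left(1 + \left(-3 + 8\right)\right) \left(- \frac{1}{103}\right) = \frac{294}{487} + 2 \cdot 5 \left(1 + 5\right) \left(- \frac{1}{103}\right) = \frac{294}{487} + 2 \cdot 5 \cdot 6 \left(- \frac{1}{103}\right) = \frac{294}{487} + 60 \left(- \frac{1}{103}\right) = \frac{294}{487} - \frac{60}{103} = \frac{1062}{50161}$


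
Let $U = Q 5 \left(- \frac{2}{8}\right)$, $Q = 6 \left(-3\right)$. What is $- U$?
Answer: $- \frac{45}{2} \approx -22.5$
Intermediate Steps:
$Q = -18$
$U = \frac{45}{2}$ ($U = \left(-18\right) 5 \left(- \frac{2}{8}\right) = - 90 \left(\left(-2\right) \frac{1}{8}\right) = \left(-90\right) \left(- \frac{1}{4}\right) = \frac{45}{2} \approx 22.5$)
$- U = \left(-1\right) \frac{45}{2} = - \frac{45}{2}$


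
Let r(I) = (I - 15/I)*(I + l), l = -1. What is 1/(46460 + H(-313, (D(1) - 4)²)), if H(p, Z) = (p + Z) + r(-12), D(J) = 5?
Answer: 4/185151 ≈ 2.1604e-5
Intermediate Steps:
r(I) = (-1 + I)*(I - 15/I) (r(I) = (I - 15/I)*(I - 1) = (I - 15/I)*(-1 + I) = (-1 + I)*(I - 15/I))
H(p, Z) = 559/4 + Z + p (H(p, Z) = (p + Z) + (-15 + (-12)² - 1*(-12) + 15/(-12)) = (Z + p) + (-15 + 144 + 12 + 15*(-1/12)) = (Z + p) + (-15 + 144 + 12 - 5/4) = (Z + p) + 559/4 = 559/4 + Z + p)
1/(46460 + H(-313, (D(1) - 4)²)) = 1/(46460 + (559/4 + (5 - 4)² - 313)) = 1/(46460 + (559/4 + 1² - 313)) = 1/(46460 + (559/4 + 1 - 313)) = 1/(46460 - 689/4) = 1/(185151/4) = 4/185151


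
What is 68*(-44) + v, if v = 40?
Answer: -2952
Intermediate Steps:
68*(-44) + v = 68*(-44) + 40 = -2992 + 40 = -2952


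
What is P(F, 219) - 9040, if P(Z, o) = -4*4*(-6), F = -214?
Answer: -8944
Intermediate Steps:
P(Z, o) = 96 (P(Z, o) = -16*(-6) = 96)
P(F, 219) - 9040 = 96 - 9040 = -8944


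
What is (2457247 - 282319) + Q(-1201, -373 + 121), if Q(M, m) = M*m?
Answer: 2477580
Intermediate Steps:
(2457247 - 282319) + Q(-1201, -373 + 121) = (2457247 - 282319) - 1201*(-373 + 121) = 2174928 - 1201*(-252) = 2174928 + 302652 = 2477580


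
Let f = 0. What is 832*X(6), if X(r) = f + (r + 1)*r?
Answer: 34944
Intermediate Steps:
X(r) = r*(1 + r) (X(r) = 0 + (r + 1)*r = 0 + (1 + r)*r = 0 + r*(1 + r) = r*(1 + r))
832*X(6) = 832*(6*(1 + 6)) = 832*(6*7) = 832*42 = 34944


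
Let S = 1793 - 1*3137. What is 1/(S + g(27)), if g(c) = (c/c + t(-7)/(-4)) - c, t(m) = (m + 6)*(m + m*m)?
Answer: -2/2719 ≈ -0.00073556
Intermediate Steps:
t(m) = (6 + m)*(m + m²)
g(c) = 23/2 - c (g(c) = (c/c - 7*(6 + (-7)² + 7*(-7))/(-4)) - c = (1 - 7*(6 + 49 - 49)*(-¼)) - c = (1 - 7*6*(-¼)) - c = (1 - 42*(-¼)) - c = (1 + 21/2) - c = 23/2 - c)
S = -1344 (S = 1793 - 3137 = -1344)
1/(S + g(27)) = 1/(-1344 + (23/2 - 1*27)) = 1/(-1344 + (23/2 - 27)) = 1/(-1344 - 31/2) = 1/(-2719/2) = -2/2719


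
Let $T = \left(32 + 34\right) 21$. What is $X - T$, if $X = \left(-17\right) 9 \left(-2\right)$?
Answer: $-1080$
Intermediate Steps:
$T = 1386$ ($T = 66 \cdot 21 = 1386$)
$X = 306$ ($X = \left(-153\right) \left(-2\right) = 306$)
$X - T = 306 - 1386 = -1080$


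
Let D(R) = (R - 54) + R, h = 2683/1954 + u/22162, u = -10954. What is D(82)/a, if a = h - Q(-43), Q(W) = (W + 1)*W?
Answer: -2381750140/39084978579 ≈ -0.060938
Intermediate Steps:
Q(W) = W*(1 + W) (Q(W) = (1 + W)*W = W*(1 + W))
h = 19028265/21652274 (h = 2683/1954 - 10954/22162 = 2683*(1/1954) - 10954*1/22162 = 2683/1954 - 5477/11081 = 19028265/21652274 ≈ 0.87881)
D(R) = -54 + 2*R (D(R) = (-54 + R) + R = -54 + 2*R)
a = -39084978579/21652274 (a = 19028265/21652274 - (-43)*(1 - 43) = 19028265/21652274 - (-43)*(-42) = 19028265/21652274 - 1*1806 = 19028265/21652274 - 1806 = -39084978579/21652274 ≈ -1805.1)
D(82)/a = (-54 + 2*82)/(-39084978579/21652274) = (-54 + 164)*(-21652274/39084978579) = 110*(-21652274/39084978579) = -2381750140/39084978579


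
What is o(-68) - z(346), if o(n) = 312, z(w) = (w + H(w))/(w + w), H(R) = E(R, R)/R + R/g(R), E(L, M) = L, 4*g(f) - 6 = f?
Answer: 9484335/30448 ≈ 311.49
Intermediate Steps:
g(f) = 3/2 + f/4
H(R) = 1 + R/(3/2 + R/4) (H(R) = R/R + R/(3/2 + R/4) = 1 + R/(3/2 + R/4))
z(w) = (w + (6 + 5*w)/(6 + w))/(2*w) (z(w) = (w + (6 + 5*w)/(6 + w))/(w + w) = (w + (6 + 5*w)/(6 + w))/((2*w)) = (w + (6 + 5*w)/(6 + w))*(1/(2*w)) = (w + (6 + 5*w)/(6 + w))/(2*w))
o(-68) - z(346) = 312 - (6 + 346² + 11*346)/(2*346*(6 + 346)) = 312 - (6 + 119716 + 3806)/(2*346*352) = 312 - 123528/(2*346*352) = 312 - 1*15441/30448 = 312 - 15441/30448 = 9484335/30448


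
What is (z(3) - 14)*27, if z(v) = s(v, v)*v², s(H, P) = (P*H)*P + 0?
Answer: 6183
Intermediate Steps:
s(H, P) = H*P² (s(H, P) = (H*P)*P + 0 = H*P² + 0 = H*P²)
z(v) = v⁵ (z(v) = (v*v²)*v² = v³*v² = v⁵)
(z(3) - 14)*27 = (3⁵ - 14)*27 = (243 - 14)*27 = 229*27 = 6183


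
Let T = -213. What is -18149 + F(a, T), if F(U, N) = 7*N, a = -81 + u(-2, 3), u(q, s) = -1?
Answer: -19640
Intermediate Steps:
a = -82 (a = -81 - 1 = -82)
-18149 + F(a, T) = -18149 + 7*(-213) = -18149 - 1491 = -19640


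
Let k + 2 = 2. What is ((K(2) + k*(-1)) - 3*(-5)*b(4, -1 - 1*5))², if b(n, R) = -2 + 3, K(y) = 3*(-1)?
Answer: 144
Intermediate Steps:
k = 0 (k = -2 + 2 = 0)
K(y) = -3
b(n, R) = 1
((K(2) + k*(-1)) - 3*(-5)*b(4, -1 - 1*5))² = ((-3 + 0*(-1)) - 3*(-5))² = ((-3 + 0) - (-15))² = (-3 - 1*(-15))² = (-3 + 15)² = 12² = 144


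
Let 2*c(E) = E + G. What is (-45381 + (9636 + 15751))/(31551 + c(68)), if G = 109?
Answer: -39988/63279 ≈ -0.63193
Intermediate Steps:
c(E) = 109/2 + E/2 (c(E) = (E + 109)/2 = (109 + E)/2 = 109/2 + E/2)
(-45381 + (9636 + 15751))/(31551 + c(68)) = (-45381 + (9636 + 15751))/(31551 + (109/2 + (½)*68)) = (-45381 + 25387)/(31551 + (109/2 + 34)) = -19994/(31551 + 177/2) = -19994/63279/2 = -19994*2/63279 = -39988/63279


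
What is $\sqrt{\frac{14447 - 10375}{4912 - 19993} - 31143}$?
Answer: $\frac{i \sqrt{7083118229055}}{15081} \approx 176.47 i$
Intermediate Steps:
$\sqrt{\frac{14447 - 10375}{4912 - 19993} - 31143} = \sqrt{\frac{4072}{-15081} - 31143} = \sqrt{4072 \left(- \frac{1}{15081}\right) - 31143} = \sqrt{- \frac{4072}{15081} - 31143} = \sqrt{- \frac{469671655}{15081}} = \frac{i \sqrt{7083118229055}}{15081}$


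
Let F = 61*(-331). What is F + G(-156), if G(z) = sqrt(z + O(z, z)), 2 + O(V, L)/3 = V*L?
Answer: -20191 + 3*sqrt(8094) ≈ -19921.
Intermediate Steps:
O(V, L) = -6 + 3*L*V (O(V, L) = -6 + 3*(V*L) = -6 + 3*(L*V) = -6 + 3*L*V)
F = -20191
G(z) = sqrt(-6 + z + 3*z**2) (G(z) = sqrt(z + (-6 + 3*z*z)) = sqrt(z + (-6 + 3*z**2)) = sqrt(-6 + z + 3*z**2))
F + G(-156) = -20191 + sqrt(-6 - 156 + 3*(-156)**2) = -20191 + sqrt(-6 - 156 + 3*24336) = -20191 + sqrt(-6 - 156 + 73008) = -20191 + sqrt(72846) = -20191 + 3*sqrt(8094)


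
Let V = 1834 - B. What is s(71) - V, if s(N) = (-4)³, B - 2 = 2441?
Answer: 545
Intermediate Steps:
B = 2443 (B = 2 + 2441 = 2443)
V = -609 (V = 1834 - 1*2443 = 1834 - 2443 = -609)
s(N) = -64
s(71) - V = -64 - 1*(-609) = -64 + 609 = 545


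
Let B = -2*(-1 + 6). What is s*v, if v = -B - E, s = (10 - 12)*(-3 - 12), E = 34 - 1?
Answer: -690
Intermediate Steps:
B = -10 (B = -2*5 = -10)
E = 33
s = 30 (s = -2*(-15) = 30)
v = -23 (v = -1*(-10) - 1*33 = 10 - 33 = -23)
s*v = 30*(-23) = -690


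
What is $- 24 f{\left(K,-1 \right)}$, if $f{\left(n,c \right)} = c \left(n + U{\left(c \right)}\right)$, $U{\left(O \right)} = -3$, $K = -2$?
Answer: $-120$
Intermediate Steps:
$f{\left(n,c \right)} = c \left(-3 + n\right)$ ($f{\left(n,c \right)} = c \left(n - 3\right) = c \left(-3 + n\right)$)
$- 24 f{\left(K,-1 \right)} = - 24 \left(- (-3 - 2)\right) = - 24 \left(\left(-1\right) \left(-5\right)\right) = \left(-24\right) 5 = -120$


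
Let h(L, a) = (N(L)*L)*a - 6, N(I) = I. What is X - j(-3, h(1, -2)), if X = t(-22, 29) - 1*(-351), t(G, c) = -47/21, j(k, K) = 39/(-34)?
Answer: 249835/714 ≈ 349.91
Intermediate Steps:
h(L, a) = -6 + a*L**2 (h(L, a) = (L*L)*a - 6 = L**2*a - 6 = a*L**2 - 6 = -6 + a*L**2)
j(k, K) = -39/34 (j(k, K) = 39*(-1/34) = -39/34)
t(G, c) = -47/21 (t(G, c) = -47*1/21 = -47/21)
X = 7324/21 (X = -47/21 - 1*(-351) = -47/21 + 351 = 7324/21 ≈ 348.76)
X - j(-3, h(1, -2)) = 7324/21 - 1*(-39/34) = 7324/21 + 39/34 = 249835/714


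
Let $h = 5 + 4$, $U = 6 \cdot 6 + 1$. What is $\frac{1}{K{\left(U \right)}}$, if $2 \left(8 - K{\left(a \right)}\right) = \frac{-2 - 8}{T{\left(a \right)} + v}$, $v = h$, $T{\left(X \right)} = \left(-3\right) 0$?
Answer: $\frac{9}{77} \approx 0.11688$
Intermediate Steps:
$U = 37$ ($U = 36 + 1 = 37$)
$h = 9$
$T{\left(X \right)} = 0$
$v = 9$
$K{\left(a \right)} = \frac{77}{9}$ ($K{\left(a \right)} = 8 - \frac{\left(-2 - 8\right) \frac{1}{0 + 9}}{2} = 8 - \frac{\left(-10\right) \frac{1}{9}}{2} = 8 - - \frac{5}{9} = 8 + \frac{5}{9} = \frac{77}{9}$)
$\frac{1}{K{\left(U \right)}} = \frac{1}{\frac{77}{9}} = \frac{9}{77}$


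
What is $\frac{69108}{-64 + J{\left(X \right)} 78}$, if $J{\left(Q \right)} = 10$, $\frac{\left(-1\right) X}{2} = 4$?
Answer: $\frac{17277}{179} \approx 96.52$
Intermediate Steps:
$X = -8$ ($X = \left(-2\right) 4 = -8$)
$\frac{69108}{-64 + J{\left(X \right)} 78} = \frac{69108}{-64 + 10 \cdot 78} = \frac{69108}{-64 + 780} = \frac{69108}{716} = 69108 \cdot \frac{1}{716} = \frac{17277}{179}$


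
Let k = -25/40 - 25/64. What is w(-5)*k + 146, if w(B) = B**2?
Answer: 7719/64 ≈ 120.61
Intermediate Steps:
k = -65/64 (k = -25*1/40 - 25*1/64 = -5/8 - 25/64 = -65/64 ≈ -1.0156)
w(-5)*k + 146 = (-5)**2*(-65/64) + 146 = 25*(-65/64) + 146 = -1625/64 + 146 = 7719/64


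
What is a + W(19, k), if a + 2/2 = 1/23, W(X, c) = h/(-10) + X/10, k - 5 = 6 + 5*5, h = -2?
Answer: 263/230 ≈ 1.1435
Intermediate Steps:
k = 36 (k = 5 + (6 + 5*5) = 5 + (6 + 25) = 5 + 31 = 36)
W(X, c) = ⅕ + X/10 (W(X, c) = -2/(-10) + X/10 = -2*(-⅒) + X*(⅒) = ⅕ + X/10)
a = -22/23 (a = -1 + 1/23 = -22/23 ≈ -0.95652)
a + W(19, k) = -22/23 + (⅕ + (⅒)*19) = -22/23 + (⅕ + 19/10) = -22/23 + 21/10 = 263/230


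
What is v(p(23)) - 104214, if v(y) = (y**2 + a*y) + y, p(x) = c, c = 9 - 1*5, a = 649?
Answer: -101598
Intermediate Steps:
c = 4 (c = 9 - 5 = 4)
p(x) = 4
v(y) = y**2 + 650*y (v(y) = (y**2 + 649*y) + y = y**2 + 650*y)
v(p(23)) - 104214 = 4*(650 + 4) - 104214 = 4*654 - 104214 = 2616 - 104214 = -101598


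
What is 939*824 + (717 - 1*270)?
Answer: 774183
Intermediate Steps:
939*824 + (717 - 1*270) = 773736 + (717 - 270) = 773736 + 447 = 774183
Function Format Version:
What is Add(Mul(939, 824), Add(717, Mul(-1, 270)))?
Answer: 774183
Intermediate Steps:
Add(Mul(939, 824), Add(717, Mul(-1, 270))) = Add(773736, Add(717, -270)) = Add(773736, 447) = 774183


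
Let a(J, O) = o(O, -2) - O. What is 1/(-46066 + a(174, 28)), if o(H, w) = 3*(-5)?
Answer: -1/46109 ≈ -2.1688e-5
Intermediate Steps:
o(H, w) = -15
a(J, O) = -15 - O
1/(-46066 + a(174, 28)) = 1/(-46066 + (-15 - 1*28)) = 1/(-46066 + (-15 - 28)) = 1/(-46066 - 43) = 1/(-46109) = -1/46109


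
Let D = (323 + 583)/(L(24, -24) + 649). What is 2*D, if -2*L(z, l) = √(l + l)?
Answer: 1175988/421213 + 3624*I*√3/421213 ≈ 2.7919 + 0.014902*I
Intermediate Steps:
L(z, l) = -√2*√l/2 (L(z, l) = -√(l + l)/2 = -√2*√l/2)
D = 906/(649 - 2*I*√3) (D = (323 + 583)/(-√2*√(-24)/2 + 649) = 906/(-√2*2*I*√6/2 + 649) = 906/(-2*I*√3 + 649) = 906/(649 - 2*I*√3) ≈ 1.396 + 0.007451*I)
2*D = 2*(587994/421213 + 1812*I*√3/421213) = 1175988/421213 + 3624*I*√3/421213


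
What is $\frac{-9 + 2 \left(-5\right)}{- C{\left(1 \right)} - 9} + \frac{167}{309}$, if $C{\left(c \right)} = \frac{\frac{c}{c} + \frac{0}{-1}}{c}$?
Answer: $\frac{7541}{3090} \approx 2.4405$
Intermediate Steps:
$C{\left(c \right)} = \frac{1}{c}$ ($C{\left(c \right)} = \frac{1 + 0 \left(-1\right)}{c} = \frac{1 + 0}{c} = 1 \frac{1}{c} = \frac{1}{c}$)
$\frac{-9 + 2 \left(-5\right)}{- C{\left(1 \right)} - 9} + \frac{167}{309} = \frac{-9 + 2 \left(-5\right)}{- 1^{-1} - 9} + \frac{167}{309} = \frac{-9 - 10}{\left(-1\right) 1 - 9} + 167 \cdot \frac{1}{309} = - \frac{19}{-1 - 9} + \frac{167}{309} = - \frac{19}{-10} + \frac{167}{309} = \left(-19\right) \left(- \frac{1}{10}\right) + \frac{167}{309} = \frac{19}{10} + \frac{167}{309} = \frac{7541}{3090}$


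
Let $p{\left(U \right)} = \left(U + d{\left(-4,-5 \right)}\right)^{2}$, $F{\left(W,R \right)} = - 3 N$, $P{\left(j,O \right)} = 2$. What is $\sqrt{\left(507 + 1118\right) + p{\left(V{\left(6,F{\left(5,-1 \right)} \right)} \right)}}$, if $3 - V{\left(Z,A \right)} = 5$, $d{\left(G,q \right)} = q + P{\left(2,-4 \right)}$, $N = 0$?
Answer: $5 \sqrt{66} \approx 40.62$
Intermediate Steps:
$F{\left(W,R \right)} = 0$ ($F{\left(W,R \right)} = \left(-3\right) 0 = 0$)
$d{\left(G,q \right)} = 2 + q$ ($d{\left(G,q \right)} = q + 2 = 2 + q$)
$V{\left(Z,A \right)} = -2$ ($V{\left(Z,A \right)} = 3 - 5 = -2$)
$p{\left(U \right)} = \left(-3 + U\right)^{2}$ ($p{\left(U \right)} = \left(U + \left(2 - 5\right)\right)^{2} = \left(U - 3\right)^{2} = \left(-3 + U\right)^{2}$)
$\sqrt{\left(507 + 1118\right) + p{\left(V{\left(6,F{\left(5,-1 \right)} \right)} \right)}} = \sqrt{\left(507 + 1118\right) + \left(-3 - 2\right)^{2}} = \sqrt{1625 + \left(-5\right)^{2}} = \sqrt{1625 + 25} = \sqrt{1650} = 5 \sqrt{66}$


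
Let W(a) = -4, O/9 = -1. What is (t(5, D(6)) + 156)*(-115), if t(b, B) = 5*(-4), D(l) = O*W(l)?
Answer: -15640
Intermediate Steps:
O = -9 (O = 9*(-1) = -9)
D(l) = 36 (D(l) = -9*(-4) = 36)
t(b, B) = -20
(t(5, D(6)) + 156)*(-115) = (-20 + 156)*(-115) = 136*(-115) = -15640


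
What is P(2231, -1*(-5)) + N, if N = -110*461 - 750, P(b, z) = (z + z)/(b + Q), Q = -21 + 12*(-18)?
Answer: -51305615/997 ≈ -51460.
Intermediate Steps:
Q = -237 (Q = -21 - 216 = -237)
P(b, z) = 2*z/(-237 + b) (P(b, z) = (z + z)/(b - 237) = (2*z)/(-237 + b) = 2*z/(-237 + b))
N = -51460 (N = -50710 - 750 = -51460)
P(2231, -1*(-5)) + N = 2*(-1*(-5))/(-237 + 2231) - 51460 = 2*5/1994 - 51460 = 2*5*(1/1994) - 51460 = 5/997 - 51460 = -51305615/997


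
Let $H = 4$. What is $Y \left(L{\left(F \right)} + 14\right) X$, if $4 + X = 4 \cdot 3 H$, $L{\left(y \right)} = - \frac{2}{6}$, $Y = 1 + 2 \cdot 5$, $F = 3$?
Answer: $\frac{19844}{3} \approx 6614.7$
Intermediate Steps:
$Y = 11$ ($Y = 1 + 10 = 11$)
$L{\left(y \right)} = - \frac{1}{3}$ ($L{\left(y \right)} = \left(-2\right) \frac{1}{6} = - \frac{1}{3}$)
$X = 44$ ($X = -4 + 4 \cdot 3 \cdot 4 = -4 + 12 \cdot 4 = -4 + 48 = 44$)
$Y \left(L{\left(F \right)} + 14\right) X = 11 \left(- \frac{1}{3} + 14\right) 44 = 11 \cdot \frac{41}{3} \cdot 44 = \frac{451}{3} \cdot 44 = \frac{19844}{3}$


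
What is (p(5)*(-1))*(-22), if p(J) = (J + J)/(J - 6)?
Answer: -220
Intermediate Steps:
p(J) = 2*J/(-6 + J) (p(J) = (2*J)/(-6 + J) = 2*J/(-6 + J))
(p(5)*(-1))*(-22) = ((2*5/(-6 + 5))*(-1))*(-22) = ((2*5/(-1))*(-1))*(-22) = ((2*5*(-1))*(-1))*(-22) = -10*(-1)*(-22) = 10*(-22) = -220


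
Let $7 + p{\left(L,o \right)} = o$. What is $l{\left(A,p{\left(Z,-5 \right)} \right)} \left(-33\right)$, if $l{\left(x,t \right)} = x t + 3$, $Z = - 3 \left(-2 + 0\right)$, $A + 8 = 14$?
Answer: $2277$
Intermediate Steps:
$A = 6$ ($A = -8 + 14 = 6$)
$Z = 6$ ($Z = \left(-3\right) \left(-2\right) = 6$)
$p{\left(L,o \right)} = -7 + o$
$l{\left(x,t \right)} = 3 + t x$ ($l{\left(x,t \right)} = t x + 3 = 3 + t x$)
$l{\left(A,p{\left(Z,-5 \right)} \right)} \left(-33\right) = \left(3 + \left(-7 - 5\right) 6\right) \left(-33\right) = \left(3 - 72\right) \left(-33\right) = \left(-69\right) \left(-33\right) = 2277$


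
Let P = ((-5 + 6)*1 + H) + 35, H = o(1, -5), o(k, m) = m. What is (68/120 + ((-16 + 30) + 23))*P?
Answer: 34937/30 ≈ 1164.6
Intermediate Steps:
H = -5
P = 31 (P = ((-5 + 6)*1 - 5) + 35 = (1*1 - 5) + 35 = (1 - 5) + 35 = -4 + 35 = 31)
(68/120 + ((-16 + 30) + 23))*P = (68/120 + ((-16 + 30) + 23))*31 = (68*(1/120) + (14 + 23))*31 = (17/30 + 37)*31 = (1127/30)*31 = 34937/30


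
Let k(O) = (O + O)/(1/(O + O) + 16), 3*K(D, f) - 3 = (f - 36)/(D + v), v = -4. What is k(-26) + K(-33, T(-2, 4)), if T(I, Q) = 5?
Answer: -20238/10249 ≈ -1.9746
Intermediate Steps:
K(D, f) = 1 + (-36 + f)/(3*(-4 + D)) (K(D, f) = 1 + ((f - 36)/(D - 4))/3 = 1 + ((-36 + f)/(-4 + D))/3 = 1 + (-36 + f)/(3*(-4 + D)))
k(O) = 2*O/(16 + 1/(2*O)) (k(O) = (2*O)/(1/(2*O) + 16) = (2*O)/(16 + 1/(2*O)) = 2*O/(16 + 1/(2*O)))
k(-26) + K(-33, T(-2, 4)) = 4*(-26)²/(1 + 32*(-26)) + (-16 - 33 + (⅓)*5)/(-4 - 33) = 4*676/(1 - 832) + (-16 - 33 + 5/3)/(-37) = 4*676/(-831) - 1/37*(-142/3) = 4*676*(-1/831) + 142/111 = -2704/831 + 142/111 = -20238/10249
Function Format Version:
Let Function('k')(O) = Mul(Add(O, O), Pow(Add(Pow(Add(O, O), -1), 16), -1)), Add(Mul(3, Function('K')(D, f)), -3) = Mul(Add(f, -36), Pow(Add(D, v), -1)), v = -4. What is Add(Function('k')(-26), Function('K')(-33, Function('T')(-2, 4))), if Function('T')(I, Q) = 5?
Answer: Rational(-20238, 10249) ≈ -1.9746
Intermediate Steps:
Function('K')(D, f) = Add(1, Mul(Rational(1, 3), Pow(Add(-4, D), -1), Add(-36, f))) (Function('K')(D, f) = Add(1, Mul(Rational(1, 3), Mul(Add(f, -36), Pow(Add(D, -4), -1)))) = Add(1, Mul(Rational(1, 3), Mul(Add(-36, f), Pow(Add(-4, D), -1)))) = Add(1, Mul(Rational(1, 3), Mul(Pow(Add(-4, D), -1), Add(-36, f)))) = Add(1, Mul(Rational(1, 3), Pow(Add(-4, D), -1), Add(-36, f))))
Function('k')(O) = Mul(2, O, Pow(Add(16, Mul(Rational(1, 2), Pow(O, -1))), -1)) (Function('k')(O) = Mul(Mul(2, O), Pow(Add(Pow(Mul(2, O), -1), 16), -1)) = Mul(Mul(2, O), Pow(Add(Mul(Rational(1, 2), Pow(O, -1)), 16), -1)) = Mul(Mul(2, O), Pow(Add(16, Mul(Rational(1, 2), Pow(O, -1))), -1)) = Mul(2, O, Pow(Add(16, Mul(Rational(1, 2), Pow(O, -1))), -1)))
Add(Function('k')(-26), Function('K')(-33, Function('T')(-2, 4))) = Add(Mul(4, Pow(-26, 2), Pow(Add(1, Mul(32, -26)), -1)), Mul(Pow(Add(-4, -33), -1), Add(-16, -33, Mul(Rational(1, 3), 5)))) = Add(Mul(4, 676, Pow(Add(1, -832), -1)), Mul(Pow(-37, -1), Add(-16, -33, Rational(5, 3)))) = Add(Mul(4, 676, Pow(-831, -1)), Mul(Rational(-1, 37), Rational(-142, 3))) = Add(Mul(4, 676, Rational(-1, 831)), Rational(142, 111)) = Add(Rational(-2704, 831), Rational(142, 111)) = Rational(-20238, 10249)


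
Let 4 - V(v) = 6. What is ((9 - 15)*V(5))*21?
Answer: 252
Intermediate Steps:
V(v) = -2 (V(v) = 4 - 1*6 = 4 - 6 = -2)
((9 - 15)*V(5))*21 = ((9 - 15)*(-2))*21 = -6*(-2)*21 = 12*21 = 252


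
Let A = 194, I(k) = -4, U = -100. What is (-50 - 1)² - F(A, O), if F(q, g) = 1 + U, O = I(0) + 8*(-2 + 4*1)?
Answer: 2700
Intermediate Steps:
O = 12 (O = -4 + 8*(-2 + 4*1) = -4 + 8*(-2 + 4) = -4 + 8*2 = -4 + 16 = 12)
F(q, g) = -99 (F(q, g) = 1 - 100 = -99)
(-50 - 1)² - F(A, O) = (-50 - 1)² - 1*(-99) = (-51)² + 99 = 2601 + 99 = 2700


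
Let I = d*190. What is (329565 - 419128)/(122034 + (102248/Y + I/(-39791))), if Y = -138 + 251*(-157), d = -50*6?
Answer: -140930523713485/192022967298062 ≈ -0.73392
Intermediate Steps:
d = -300
Y = -39545 (Y = -138 - 39407 = -39545)
I = -57000 (I = -300*190 = -57000)
(329565 - 419128)/(122034 + (102248/Y + I/(-39791))) = (329565 - 419128)/(122034 + (102248/(-39545) - 57000/(-39791))) = -89563/(122034 + (102248*(-1/39545) - 57000*(-1/39791))) = -89563/(122034 + (-102248/39545 + 57000/39791)) = -89563/(122034 - 1814485168/1573535095) = -89563/192022967298062/1573535095 = -89563*1573535095/192022967298062 = -140930523713485/192022967298062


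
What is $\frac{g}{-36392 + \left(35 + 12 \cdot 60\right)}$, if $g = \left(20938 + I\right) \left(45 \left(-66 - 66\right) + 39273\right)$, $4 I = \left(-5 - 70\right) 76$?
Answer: $- \frac{216808943}{11879} \approx -18251.0$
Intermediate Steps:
$I = -1425$ ($I = \frac{\left(-5 - 70\right) 76}{4} = \frac{\left(-75\right) 76}{4} = \frac{1}{4} \left(-5700\right) = -1425$)
$g = 650426829$ ($g = \left(20938 - 1425\right) \left(45 \left(-66 - 66\right) + 39273\right) = 19513 \left(45 \left(-132\right) + 39273\right) = 19513 \left(-5940 + 39273\right) = 19513 \cdot 33333 = 650426829$)
$\frac{g}{-36392 + \left(35 + 12 \cdot 60\right)} = \frac{650426829}{-36392 + \left(35 + 12 \cdot 60\right)} = \frac{650426829}{-36392 + \left(35 + 720\right)} = \frac{650426829}{-36392 + 755} = \frac{650426829}{-35637} = 650426829 \left(- \frac{1}{35637}\right) = - \frac{216808943}{11879}$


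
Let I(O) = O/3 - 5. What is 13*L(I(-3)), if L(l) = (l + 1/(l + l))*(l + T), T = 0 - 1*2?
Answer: 1898/3 ≈ 632.67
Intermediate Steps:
T = -2 (T = 0 - 2 = -2)
I(O) = -5 + O/3 (I(O) = O/3 - 5 = -5 + O/3)
L(l) = (-2 + l)*(l + 1/(2*l)) (L(l) = (l + 1/(l + l))*(l - 2) = (l + 1/(2*l))*(-2 + l) = (-2 + l)*(l + 1/(2*l)))
13*L(I(-3)) = 13*(½ + (-5 + (⅓)*(-3))² - 1/(-5 + (⅓)*(-3)) - 2*(-5 + (⅓)*(-3))) = 13*(½ + (-5 - 1)² - 1/(-5 - 1) - 2*(-5 - 1)) = 13*(½ + (-6)² - 1/(-6) - 2*(-6)) = 13*(½ + 36 - 1*(-⅙) + 12) = 13*(½ + 36 + ⅙ + 12) = 13*(146/3) = 1898/3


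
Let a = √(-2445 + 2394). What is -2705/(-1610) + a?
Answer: 541/322 + I*√51 ≈ 1.6801 + 7.1414*I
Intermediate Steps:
a = I*√51 (a = √(-51) = I*√51 ≈ 7.1414*I)
-2705/(-1610) + a = -2705/(-1610) + I*√51 = -2705*(-1/1610) + I*√51 = 541/322 + I*√51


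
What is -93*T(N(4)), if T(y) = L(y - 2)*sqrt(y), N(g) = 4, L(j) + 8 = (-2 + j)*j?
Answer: 1488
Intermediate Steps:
L(j) = -8 + j*(-2 + j) (L(j) = -8 + (-2 + j)*j = -8 + j*(-2 + j))
T(y) = sqrt(y)*(-4 + (-2 + y)**2 - 2*y) (T(y) = (-8 + (y - 2)**2 - 2*(y - 2))*sqrt(y) = (-8 + (-2 + y)**2 - 2*(-2 + y))*sqrt(y) = (-8 + (-2 + y)**2 + (4 - 2*y))*sqrt(y) = (-4 + (-2 + y)**2 - 2*y)*sqrt(y) = sqrt(y)*(-4 + (-2 + y)**2 - 2*y))
-93*T(N(4)) = -93*4**(3/2)*(-6 + 4) = -744*(-2) = -93*(-16) = 1488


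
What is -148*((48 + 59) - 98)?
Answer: -1332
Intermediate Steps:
-148*((48 + 59) - 98) = -148*(107 - 98) = -148*9 = -1332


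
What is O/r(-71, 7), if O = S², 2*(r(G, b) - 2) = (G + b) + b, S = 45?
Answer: -4050/53 ≈ -76.415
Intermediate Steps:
r(G, b) = 2 + b + G/2 (r(G, b) = 2 + ((G + b) + b)/2 = 2 + (G + 2*b)/2 = 2 + (b + G/2) = 2 + b + G/2)
O = 2025 (O = 45² = 2025)
O/r(-71, 7) = 2025/(2 + 7 + (½)*(-71)) = 2025/(2 + 7 - 71/2) = 2025/(-53/2) = 2025*(-2/53) = -4050/53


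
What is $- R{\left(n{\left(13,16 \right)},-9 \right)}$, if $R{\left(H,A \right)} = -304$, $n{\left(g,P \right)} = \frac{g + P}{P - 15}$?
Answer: $304$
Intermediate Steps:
$n{\left(g,P \right)} = \frac{P + g}{-15 + P}$
$- R{\left(n{\left(13,16 \right)},-9 \right)} = \left(-1\right) \left(-304\right) = 304$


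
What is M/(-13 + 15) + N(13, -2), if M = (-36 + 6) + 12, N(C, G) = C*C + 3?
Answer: 163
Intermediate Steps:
N(C, G) = 3 + C² (N(C, G) = C² + 3 = 3 + C²)
M = -18 (M = -30 + 12 = -18)
M/(-13 + 15) + N(13, -2) = -18/(-13 + 15) + (3 + 13²) = -18/2 + (3 + 169) = -18*½ + 172 = -9 + 172 = 163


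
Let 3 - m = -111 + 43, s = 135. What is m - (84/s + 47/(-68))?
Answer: 217471/3060 ≈ 71.069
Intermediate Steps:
m = 71 (m = 3 - (-111 + 43) = 3 - 1*(-68) = 3 + 68 = 71)
m - (84/s + 47/(-68)) = 71 - (84/135 + 47/(-68)) = 71 - (84*(1/135) + 47*(-1/68)) = 71 - (28/45 - 47/68) = 71 - 1*(-211/3060) = 71 + 211/3060 = 217471/3060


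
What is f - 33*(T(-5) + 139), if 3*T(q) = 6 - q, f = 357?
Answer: -4351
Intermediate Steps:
T(q) = 2 - q/3 (T(q) = (6 - q)/3 = 2 - q/3)
f - 33*(T(-5) + 139) = 357 - 33*((2 - ⅓*(-5)) + 139) = 357 - 33*((2 + 5/3) + 139) = 357 - 33*(11/3 + 139) = 357 - 33*428/3 = 357 - 4708 = -4351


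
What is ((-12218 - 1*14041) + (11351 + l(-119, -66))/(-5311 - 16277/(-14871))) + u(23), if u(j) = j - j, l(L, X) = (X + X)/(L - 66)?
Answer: -383629706422017/14608266740 ≈ -26261.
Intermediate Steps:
l(L, X) = 2*X/(-66 + L) (l(L, X) = (2*X)/(-66 + L) = 2*X/(-66 + L))
u(j) = 0
((-12218 - 1*14041) + (11351 + l(-119, -66))/(-5311 - 16277/(-14871))) + u(23) = ((-12218 - 1*14041) + (11351 + 2*(-66)/(-66 - 119))/(-5311 - 16277/(-14871))) + 0 = ((-12218 - 14041) + (11351 + 2*(-66)/(-185))/(-5311 - 16277*(-1/14871))) + 0 = (-26259 + (11351 + 2*(-66)*(-1/185))/(-5311 + 16277/14871)) + 0 = (-26259 + (11351 + 132/185)/(-78963604/14871)) + 0 = (-26259 + (2100067/185)*(-14871/78963604)) + 0 = (-26259 - 31230096357/14608266740) + 0 = -383629706422017/14608266740 + 0 = -383629706422017/14608266740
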